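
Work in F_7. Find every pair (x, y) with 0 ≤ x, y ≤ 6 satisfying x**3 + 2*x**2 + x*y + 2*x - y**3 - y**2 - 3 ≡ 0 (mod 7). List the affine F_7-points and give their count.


Affine F_7-points: {(3, 1), (3, 2), (3, 3), (4, 3), (5, 0), (5, 3), (6, 1)}; count = 7.

For each of the 49 pairs (x, y) ∈ F_7², evaluate f(x, y) mod 7. Record the zeros.
  x = 0: [0↦4, 1↦2, 2↦6, 3↦3, 4↦1, 5↦1, 6↦4]  zeros at y ∈ ∅
  x = 1: [0↦2, 1↦1, 2↦6, 3↦4, 4↦3, 5↦4, 6↦1]  zeros at y ∈ ∅
  x = 2: [0↦3, 1↦3, 2↦2, 3↦1, 4↦1, 5↦3, 6↦1]  zeros at y ∈ ∅
  x = 3: [0↦6, 1↦0, 2↦0, 3↦0, 4↦1, 5↦4, 6↦3]  zeros at y ∈ {1, 2, 3}
  x = 4: [0↦3, 1↦5, 2↦6, 3↦0, 4↦2, 5↦6, 6↦6]  zeros at y ∈ {3}
  x = 5: [0↦0, 1↦3, 2↦5, 3↦0, 4↦3, 5↦1, 6↦2]  zeros at y ∈ {0, 3}
  x = 6: [0↦3, 1↦0, 2↦3, 3↦6, 4↦3, 5↦2, 6↦4]  zeros at y ∈ {1}
Collecting zeros: affine points = {(3, 1), (3, 2), (3, 3), (4, 3), (5, 0), (5, 3), (6, 1)}.
Total count |C(F_7)_aff| = 7.


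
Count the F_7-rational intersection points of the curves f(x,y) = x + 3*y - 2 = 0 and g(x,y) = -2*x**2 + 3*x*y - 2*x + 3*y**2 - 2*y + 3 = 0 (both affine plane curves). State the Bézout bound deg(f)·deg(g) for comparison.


Common zeros: ∅; count = 0; Bézout bound = 2.

deg(f) = 1, deg(g) = 2, so Bézout bound = 2.
Scan x ∈ F_7. For each x, list the y ∈ F_7 with f(x, y) ≡ 0 and those with g(x, y) ≡ 0 (mod 7); the common zeros in that column are the intersection.
  x = 0: f ≡ 0 at y ∈ {3}; g ≡ 0 at y ∈ ∅; common: ∅.
  x = 1: f ≡ 0 at y ∈ {5}; g ≡ 0 at y ∈ ∅; common: ∅.
  x = 2: f ≡ 0 at y ∈ {0}; g ≡ 0 at y ∈ ∅; common: ∅.
  x = 3: f ≡ 0 at y ∈ {2}; g ≡ 0 at y ∈ {0}; common: ∅.
  x = 4: f ≡ 0 at y ∈ {4}; g ≡ 0 at y ∈ ∅; common: ∅.
  x = 5: f ≡ 0 at y ∈ {6}; g ≡ 0 at y ∈ ∅; common: ∅.
  x = 6: f ≡ 0 at y ∈ {1}; g ≡ 0 at y ∈ ∅; common: ∅.
Collecting: common zeros = ∅, so the count is 0.
Comparison with the Bézout bound: 0 ≤ 2 = deg(f)·deg(g), as expected for curves with no common component (the affine F_7-count falls short of the bound because intersections may lie at infinity, over extension fields, or carry multiplicity).


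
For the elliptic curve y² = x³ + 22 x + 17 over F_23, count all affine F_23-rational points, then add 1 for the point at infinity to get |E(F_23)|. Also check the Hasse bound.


Affine points = {(2, 0), (3, 8), (3, 15), (4, 10), (4, 13), (7, 10), (7, 13), (9, 1), (9, 22), (10, 8), (10, 15), (11, 7), (11, 16), (12, 10), (12, 13), (13, 4), (13, 19), (16, 7), (16, 16), (18, 9), (18, 14), (19, 7), (19, 16), (20, 4), (20, 19)}; affine count = 25; |E(F_23)| = 26.

Discriminant check: Δ ∝ 4a³ + 27b² = 4·22³ + 27·17² = 4·10648 + 27·289 ≡ 2 (mod 23). Nonzero ⇒ E is nonsingular.
For each x ∈ F_23, compute rhs = x³ + 22·x + 17 mod 23, then count y ∈ F_23 with y² ≡ rhs.
  x = 0: rhs = 17, matching y values: none (0 points).
  x = 1: rhs = 17, matching y values: none (0 points).
  x = 2: rhs = 0, matching y values: 0 (1 points).
  x = 3: rhs = 18, matching y values: 8, 15 (2 points).
  x = 4: rhs = 8, matching y values: 10, 13 (2 points).
  x = 5: rhs = 22, matching y values: none (0 points).
  x = 6: rhs = 20, matching y values: none (0 points).
  x = 7: rhs = 8, matching y values: 10, 13 (2 points).
  x = 8: rhs = 15, matching y values: none (0 points).
  x = 9: rhs = 1, matching y values: 1, 22 (2 points).
  x = 10: rhs = 18, matching y values: 8, 15 (2 points).
  x = 11: rhs = 3, matching y values: 7, 16 (2 points).
  x = 12: rhs = 8, matching y values: 10, 13 (2 points).
  x = 13: rhs = 16, matching y values: 4, 19 (2 points).
  x = 14: rhs = 10, matching y values: none (0 points).
  x = 15: rhs = 19, matching y values: none (0 points).
  x = 16: rhs = 3, matching y values: 7, 16 (2 points).
  x = 17: rhs = 14, matching y values: none (0 points).
  x = 18: rhs = 12, matching y values: 9, 14 (2 points).
  x = 19: rhs = 3, matching y values: 7, 16 (2 points).
  x = 20: rhs = 16, matching y values: 4, 19 (2 points).
  x = 21: rhs = 11, matching y values: none (0 points).
  x = 22: rhs = 17, matching y values: none (0 points).
Total affine count: 25.
Full point count |E(F_23)| = 25 + 1 = 26.
Hasse bound: |26 − (23+1)| = |2| = 2 ≤ 2√23 ≈ 9.5917 ✓.


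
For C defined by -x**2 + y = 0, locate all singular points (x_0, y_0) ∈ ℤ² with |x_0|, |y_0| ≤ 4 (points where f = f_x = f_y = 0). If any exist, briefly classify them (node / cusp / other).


No singular points in the scanned grid; C is smooth there.

Compute partial derivatives:
  f_x = -2*x.
  f_y = 1.
f_y = 1 is a nonzero constant, so f_y never vanishes: no point (x, y) can satisfy f = f_x = f_y = 0. In particular no (x, y) ∈ {−4, ..., 4}² is singular; the curve is smooth.


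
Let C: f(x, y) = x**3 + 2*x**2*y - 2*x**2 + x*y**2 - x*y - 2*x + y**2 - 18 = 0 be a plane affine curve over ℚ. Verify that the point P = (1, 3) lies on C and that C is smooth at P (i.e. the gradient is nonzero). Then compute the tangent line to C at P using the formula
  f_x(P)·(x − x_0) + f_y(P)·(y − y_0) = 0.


Tangent line at P: 15*x + 13*y - 54 = 0.

Step 1: f(1, 3) = 0, so P lies on C.
Step 2: partial derivatives
  f_x(x, y) = 3*x**2 + 4*x*y - 4*x + y**2 - y - 2, f_y(x, y) = 2*x**2 + 2*x*y - x + 2*y.
  f_x(P) = 15, f_y(P) = 13 (gradient nonzero, so P is smooth).
Step 3: tangent line at P: 15·(x − 1) + 13·(y − 3) = 0.
Expanding: 15*x + 13*y - 54 = 0.


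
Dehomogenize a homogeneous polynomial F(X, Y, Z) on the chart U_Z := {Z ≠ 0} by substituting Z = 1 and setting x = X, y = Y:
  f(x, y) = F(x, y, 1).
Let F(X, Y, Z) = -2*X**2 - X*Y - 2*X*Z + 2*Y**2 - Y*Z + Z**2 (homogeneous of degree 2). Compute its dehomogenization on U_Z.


f(x, y) = -2*x**2 - x*y - 2*x + 2*y**2 - y + 1

On U_Z we set Z = 1. Each monomial c·X^i·Y^j·Z^k in F becomes c·x^i·y^j·1^k = c·x^i·y^j.
Substituting Z = 1: F(X, Y, 1) = -2*x**2 - x*y - 2*x + 2*y**2 - y + 1.
Note: deg(f) ≤ deg(F) = 2; strict inequality happens when F is divisible by Z (lost terms).


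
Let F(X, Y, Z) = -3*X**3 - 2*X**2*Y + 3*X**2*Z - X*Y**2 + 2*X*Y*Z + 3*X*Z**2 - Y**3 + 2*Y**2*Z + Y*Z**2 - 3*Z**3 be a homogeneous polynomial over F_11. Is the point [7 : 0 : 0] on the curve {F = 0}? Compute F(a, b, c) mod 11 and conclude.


F(7,0,0) ≡ 5 (mod 11); P is NOT on the curve.

Evaluate F(7, 0, 0) term-by-term (mod 11).
  -3*X**3 ↦ -3·343·1·1 = -1029
  -2*X**2*Y ↦ -2·49·0·1 = 0
  3*X**2*Z ↦ 3·49·1·0 = 0
  -X*Y**2 ↦ -1·7·0·1 = 0
  2*X*Y*Z ↦ 2·7·0·0 = 0
  3*X*Z**2 ↦ 3·7·1·0 = 0
  -Y**3 ↦ -1·1·0·1 = 0
  2*Y**2*Z ↦ 2·1·0·0 = 0
  Y*Z**2 ↦ 1·1·0·0 = 0
  -3*Z**3 ↦ -3·1·1·0 = 0
Sum: F(7, 0, 0) = (-1029) + (0) + (0) + (0) + (0) + (0) + (0) + (0) + (0) + (0) = -1029.
Reducing mod 11: -1029 ≡ 5 (mod 11).
Since F(a, b, c) ≡ 5 ≠ 0 (mod 11), P does NOT lie on the curve.


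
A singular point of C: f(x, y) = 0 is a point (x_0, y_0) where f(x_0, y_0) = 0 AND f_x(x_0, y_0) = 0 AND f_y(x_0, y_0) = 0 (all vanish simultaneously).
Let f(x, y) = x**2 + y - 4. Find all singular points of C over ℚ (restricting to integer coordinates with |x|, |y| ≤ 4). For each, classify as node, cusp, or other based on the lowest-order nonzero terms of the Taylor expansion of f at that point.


No singular points in the scanned grid; C is smooth there.

Compute partial derivatives:
  f_x = 2*x.
  f_y = 1.
f_y = 1 is a nonzero constant, so f_y never vanishes: no point (x, y) can satisfy f = f_x = f_y = 0. In particular no (x, y) ∈ {−4, ..., 4}² is singular; the curve is smooth.


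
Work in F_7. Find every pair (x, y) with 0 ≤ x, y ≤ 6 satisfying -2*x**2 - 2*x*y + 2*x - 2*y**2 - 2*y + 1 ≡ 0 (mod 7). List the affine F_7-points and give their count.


Affine F_7-points: {(3, 1), (3, 2), (4, 1), (5, 4), (6, 3), (6, 4)}; count = 6.

For each of the 49 pairs (x, y) ∈ F_7², evaluate f(x, y) mod 7. Record the zeros.
  x = 0: [0↦1, 1↦4, 2↦3, 3↦5, 4↦3, 5↦4, 6↦1]  zeros at y ∈ ∅
  x = 1: [0↦1, 1↦2, 2↦6, 3↦6, 4↦2, 5↦1, 6↦3]  zeros at y ∈ ∅
  x = 2: [0↦4, 1↦3, 2↦5, 3↦3, 4↦4, 5↦1, 6↦1]  zeros at y ∈ ∅
  x = 3: [0↦3, 1↦0, 2↦0, 3↦3, 4↦2, 5↦4, 6↦2]  zeros at y ∈ {1, 2}
  x = 4: [0↦5, 1↦0, 2↦5, 3↦6, 4↦3, 5↦3, 6↦6]  zeros at y ∈ {1}
  x = 5: [0↦3, 1↦3, 2↦6, 3↦5, 4↦0, 5↦5, 6↦6]  zeros at y ∈ {4}
  x = 6: [0↦4, 1↦2, 2↦3, 3↦0, 4↦0, 5↦3, 6↦2]  zeros at y ∈ {3, 4}
Collecting zeros: affine points = {(3, 1), (3, 2), (4, 1), (5, 4), (6, 3), (6, 4)}.
Total count |C(F_7)_aff| = 6.


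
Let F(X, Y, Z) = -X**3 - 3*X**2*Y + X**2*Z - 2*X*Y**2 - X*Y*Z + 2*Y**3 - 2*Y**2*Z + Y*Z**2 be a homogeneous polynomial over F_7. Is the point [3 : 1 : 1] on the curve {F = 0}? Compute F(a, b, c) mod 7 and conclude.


F(3,1,1) ≡ 3 (mod 7); P is NOT on the curve.

Evaluate F(3, 1, 1) term-by-term (mod 7).
  -X**3 ↦ -1·27·1·1 = -27
  -3*X**2*Y ↦ -3·9·1·1 = -27
  X**2*Z ↦ 1·9·1·1 = 9
  -2*X*Y**2 ↦ -2·3·1·1 = -6
  -X*Y*Z ↦ -1·3·1·1 = -3
  2*Y**3 ↦ 2·1·1·1 = 2
  -2*Y**2*Z ↦ -2·1·1·1 = -2
  Y*Z**2 ↦ 1·1·1·1 = 1
Sum: F(3, 1, 1) = (-27) + (-27) + (9) + (-6) + (-3) + (2) + (-2) + (1) = -53.
Reducing mod 7: -53 ≡ 3 (mod 7).
Since F(a, b, c) ≡ 3 ≠ 0 (mod 7), P does NOT lie on the curve.


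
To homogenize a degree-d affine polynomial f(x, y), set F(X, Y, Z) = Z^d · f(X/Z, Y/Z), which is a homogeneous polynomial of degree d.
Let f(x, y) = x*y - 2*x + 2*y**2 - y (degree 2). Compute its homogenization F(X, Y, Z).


F(X, Y, Z) = X*Y - 2*X*Z + 2*Y**2 - Y*Z

deg(f) = 2.
Substitute x = X/Z, y = Y/Z into f, then multiply by Z^2.
  monomial 1·x^1·y^1 ↦ 1·X^1·Y^1·Z^0.
  monomial -2·x^1·y^0 ↦ -2·X^1·Y^0·Z^1.
  monomial 2·x^0·y^2 ↦ 2·X^0·Y^2·Z^0.
  monomial -1·x^0·y^1 ↦ -1·X^0·Y^1·Z^1.
Collecting: F(X, Y, Z) = X*Y - 2*X*Z + 2*Y**2 - Y*Z.


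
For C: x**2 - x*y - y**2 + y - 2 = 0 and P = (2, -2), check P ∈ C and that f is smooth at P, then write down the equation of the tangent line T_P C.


Tangent line at P: 6*x + 3*y - 6 = 0.

Step 1: f(2, -2) = 0, so P lies on C.
Step 2: partial derivatives
  f_x(x, y) = 2*x - y, f_y(x, y) = -x - 2*y + 1.
  f_x(P) = 6, f_y(P) = 3 (gradient nonzero, so P is smooth).
Step 3: tangent line at P: 6·(x − 2) + 3·(y − -2) = 0.
Expanding: 6*x + 3*y - 6 = 0.


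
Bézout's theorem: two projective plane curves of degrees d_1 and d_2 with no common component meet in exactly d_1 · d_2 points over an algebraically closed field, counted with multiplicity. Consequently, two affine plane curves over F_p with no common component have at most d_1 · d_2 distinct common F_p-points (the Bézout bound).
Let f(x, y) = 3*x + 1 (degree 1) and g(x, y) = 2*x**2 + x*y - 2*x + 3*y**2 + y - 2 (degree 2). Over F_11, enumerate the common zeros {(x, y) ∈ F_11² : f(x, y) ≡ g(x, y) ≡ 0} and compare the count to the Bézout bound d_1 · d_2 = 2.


Common zeros: {(7, 2), (7, 10)}; count = 2; Bézout bound = 2.

deg(f) = 1, deg(g) = 2, so Bézout bound = 2.
Scan x ∈ F_11. For each x, list the y ∈ F_11 with f(x, y) ≡ 0 and those with g(x, y) ≡ 0 (mod 11); the common zeros in that column are the intersection.
  x = 0: f ≡ 0 at y ∈ ∅; g ≡ 0 at y ∈ {8, 10}; common: ∅.
  x = 1: f ≡ 0 at y ∈ ∅; g ≡ 0 at y ∈ ∅; common: ∅.
  x = 2: f ≡ 0 at y ∈ ∅; g ≡ 0 at y ∈ ∅; common: ∅.
  x = 3: f ≡ 0 at y ∈ ∅; g ≡ 0 at y ∈ ∅; common: ∅.
  x = 4: f ≡ 0 at y ∈ ∅; g ≡ 0 at y ∈ {0, 2}; common: ∅.
  x = 5: f ≡ 0 at y ∈ ∅; g ≡ 0 at y ∈ {4, 5}; common: ∅.
  x = 6: f ≡ 0 at y ∈ ∅; g ≡ 0 at y ∈ ∅; common: ∅.
  x = 7: f ≡ 0 at y ∈ {0, 1, 2, 3, 4, 5, 6, 7, 8, 9, 10}; g ≡ 0 at y ∈ {2, 10}; common: {2, 10}.
  x = 8: f ≡ 0 at y ∈ ∅; g ≡ 0 at y ∈ {0, 8}; common: ∅.
  x = 9: f ≡ 0 at y ∈ ∅; g ≡ 0 at y ∈ ∅; common: ∅.
  x = 10: f ≡ 0 at y ∈ ∅; g ≡ 0 at y ∈ {5, 6}; common: ∅.
Collecting: common zeros = {(7, 2), (7, 10)}, so the count is 2.
Comparison with the Bézout bound: 2 ≤ 2 = deg(f)·deg(g), as expected for curves with no common component (the bound is attained).


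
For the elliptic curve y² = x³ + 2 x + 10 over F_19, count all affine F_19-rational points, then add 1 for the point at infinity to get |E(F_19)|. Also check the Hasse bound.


Affine points = {(3, 9), (3, 10), (4, 5), (4, 14), (7, 5), (7, 14), (8, 5), (8, 14), (9, 4), (9, 15), (10, 2), (10, 17), (17, 6), (17, 13), (18, 8), (18, 11)}; affine count = 16; |E(F_19)| = 17.

Discriminant check: Δ ∝ 4a³ + 27b² = 4·2³ + 27·10² = 4·8 + 27·100 ≡ 15 (mod 19). Nonzero ⇒ E is nonsingular.
For each x ∈ F_19, compute rhs = x³ + 2·x + 10 mod 19, then count y ∈ F_19 with y² ≡ rhs.
  x = 0: rhs = 10, matching y values: none (0 points).
  x = 1: rhs = 13, matching y values: none (0 points).
  x = 2: rhs = 3, matching y values: none (0 points).
  x = 3: rhs = 5, matching y values: 9, 10 (2 points).
  x = 4: rhs = 6, matching y values: 5, 14 (2 points).
  x = 5: rhs = 12, matching y values: none (0 points).
  x = 6: rhs = 10, matching y values: none (0 points).
  x = 7: rhs = 6, matching y values: 5, 14 (2 points).
  x = 8: rhs = 6, matching y values: 5, 14 (2 points).
  x = 9: rhs = 16, matching y values: 4, 15 (2 points).
  x = 10: rhs = 4, matching y values: 2, 17 (2 points).
  x = 11: rhs = 14, matching y values: none (0 points).
  x = 12: rhs = 14, matching y values: none (0 points).
  x = 13: rhs = 10, matching y values: none (0 points).
  x = 14: rhs = 8, matching y values: none (0 points).
  x = 15: rhs = 14, matching y values: none (0 points).
  x = 16: rhs = 15, matching y values: none (0 points).
  x = 17: rhs = 17, matching y values: 6, 13 (2 points).
  x = 18: rhs = 7, matching y values: 8, 11 (2 points).
Total affine count: 16.
Full point count |E(F_19)| = 16 + 1 = 17.
Hasse bound: |17 − (19+1)| = |-3| = 3 ≤ 2√19 ≈ 8.7178 ✓.


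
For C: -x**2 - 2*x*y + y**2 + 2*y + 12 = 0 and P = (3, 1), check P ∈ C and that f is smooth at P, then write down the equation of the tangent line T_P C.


Tangent line at P: -8*x - 2*y + 26 = 0.

Step 1: f(3, 1) = 0, so P lies on C.
Step 2: partial derivatives
  f_x(x, y) = -2*x - 2*y, f_y(x, y) = -2*x + 2*y + 2.
  f_x(P) = -8, f_y(P) = -2 (gradient nonzero, so P is smooth).
Step 3: tangent line at P: -8·(x − 3) + -2·(y − 1) = 0.
Expanding: -8*x - 2*y + 26 = 0.


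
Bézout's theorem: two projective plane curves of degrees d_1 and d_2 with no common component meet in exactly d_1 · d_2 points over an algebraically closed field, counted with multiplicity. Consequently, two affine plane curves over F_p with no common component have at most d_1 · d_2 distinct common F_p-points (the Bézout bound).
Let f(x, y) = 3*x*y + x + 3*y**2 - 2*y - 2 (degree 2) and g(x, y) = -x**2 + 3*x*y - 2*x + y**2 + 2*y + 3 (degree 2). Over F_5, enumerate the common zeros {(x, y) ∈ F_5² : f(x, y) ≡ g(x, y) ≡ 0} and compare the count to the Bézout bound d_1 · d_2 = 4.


Common zeros: {(2, 0), (2, 2)}; count = 2; Bézout bound = 4.

deg(f) = 2, deg(g) = 2, so Bézout bound = 4.
Scan x ∈ F_5. For each x, list the y ∈ F_5 with f(x, y) ≡ 0 and those with g(x, y) ≡ 0 (mod 5); the common zeros in that column are the intersection.
  x = 0: f ≡ 0 at y ∈ ∅; g ≡ 0 at y ∈ ∅; common: ∅.
  x = 1: f ≡ 0 at y ∈ ∅; g ≡ 0 at y ∈ {0}; common: ∅.
  x = 2: f ≡ 0 at y ∈ {0, 2}; g ≡ 0 at y ∈ {0, 2}; common: {0, 2}.
  x = 3: f ≡ 0 at y ∈ ∅; g ≡ 0 at y ∈ {1, 3}; common: ∅.
  x = 4: f ≡ 0 at y ∈ {1, 4}; g ≡ 0 at y ∈ {3}; common: ∅.
Collecting: common zeros = {(2, 0), (2, 2)}, so the count is 2.
Comparison with the Bézout bound: 2 ≤ 4 = deg(f)·deg(g), as expected for curves with no common component (the affine F_5-count falls short of the bound because intersections may lie at infinity, over extension fields, or carry multiplicity).


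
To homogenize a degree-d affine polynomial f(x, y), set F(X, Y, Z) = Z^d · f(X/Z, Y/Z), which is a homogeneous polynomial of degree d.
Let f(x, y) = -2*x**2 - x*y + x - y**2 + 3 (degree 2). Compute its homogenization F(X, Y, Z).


F(X, Y, Z) = -2*X**2 - X*Y + X*Z - Y**2 + 3*Z**2

deg(f) = 2.
Substitute x = X/Z, y = Y/Z into f, then multiply by Z^2.
  monomial -2·x^2·y^0 ↦ -2·X^2·Y^0·Z^0.
  monomial -1·x^1·y^1 ↦ -1·X^1·Y^1·Z^0.
  monomial 1·x^1·y^0 ↦ 1·X^1·Y^0·Z^1.
  monomial -1·x^0·y^2 ↦ -1·X^0·Y^2·Z^0.
  monomial 3·x^0·y^0 ↦ 3·X^0·Y^0·Z^2.
Collecting: F(X, Y, Z) = -2*X**2 - X*Y + X*Z - Y**2 + 3*Z**2.


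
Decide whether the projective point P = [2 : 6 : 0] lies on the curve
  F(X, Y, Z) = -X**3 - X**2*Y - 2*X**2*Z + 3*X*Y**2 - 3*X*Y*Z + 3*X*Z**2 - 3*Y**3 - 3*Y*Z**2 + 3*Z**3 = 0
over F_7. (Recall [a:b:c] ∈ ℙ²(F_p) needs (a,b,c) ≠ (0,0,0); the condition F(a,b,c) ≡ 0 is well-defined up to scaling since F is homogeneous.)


F(2,6,0) ≡ 5 (mod 7); P is NOT on the curve.

Evaluate F(2, 6, 0) term-by-term (mod 7).
  -X**3 ↦ -1·8·1·1 = -8
  -X**2*Y ↦ -1·4·6·1 = -24
  -2*X**2*Z ↦ -2·4·1·0 = 0
  3*X*Y**2 ↦ 3·2·36·1 = 216
  -3*X*Y*Z ↦ -3·2·6·0 = 0
  3*X*Z**2 ↦ 3·2·1·0 = 0
  -3*Y**3 ↦ -3·1·216·1 = -648
  -3*Y*Z**2 ↦ -3·1·6·0 = 0
  3*Z**3 ↦ 3·1·1·0 = 0
Sum: F(2, 6, 0) = (-8) + (-24) + (0) + (216) + (0) + (0) + (-648) + (0) + (0) = -464.
Reducing mod 7: -464 ≡ 5 (mod 7).
Since F(a, b, c) ≡ 5 ≠ 0 (mod 7), P does NOT lie on the curve.


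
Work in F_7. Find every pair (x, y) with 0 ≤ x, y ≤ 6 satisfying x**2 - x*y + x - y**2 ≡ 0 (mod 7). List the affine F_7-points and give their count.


Affine F_7-points: {(0, 0), (1, 1), (1, 5), (2, 6), (3, 5), (3, 6), (6, 0), (6, 1)}; count = 8.

For each of the 49 pairs (x, y) ∈ F_7², evaluate f(x, y) mod 7. Record the zeros.
  x = 0: [0↦0, 1↦6, 2↦3, 3↦5, 4↦5, 5↦3, 6↦6]  zeros at y ∈ {0}
  x = 1: [0↦2, 1↦0, 2↦3, 3↦4, 4↦3, 5↦0, 6↦2]  zeros at y ∈ {1, 5}
  x = 2: [0↦6, 1↦3, 2↦5, 3↦5, 4↦3, 5↦6, 6↦0]  zeros at y ∈ {6}
  x = 3: [0↦5, 1↦1, 2↦2, 3↦1, 4↦5, 5↦0, 6↦0]  zeros at y ∈ {5, 6}
  x = 4: [0↦6, 1↦1, 2↦1, 3↦6, 4↦2, 5↦3, 6↦2]  zeros at y ∈ ∅
  x = 5: [0↦2, 1↦3, 2↦2, 3↦6, 4↦1, 5↦1, 6↦6]  zeros at y ∈ ∅
  x = 6: [0↦0, 1↦0, 2↦5, 3↦1, 4↦2, 5↦1, 6↦5]  zeros at y ∈ {0, 1}
Collecting zeros: affine points = {(0, 0), (1, 1), (1, 5), (2, 6), (3, 5), (3, 6), (6, 0), (6, 1)}.
Total count |C(F_7)_aff| = 8.


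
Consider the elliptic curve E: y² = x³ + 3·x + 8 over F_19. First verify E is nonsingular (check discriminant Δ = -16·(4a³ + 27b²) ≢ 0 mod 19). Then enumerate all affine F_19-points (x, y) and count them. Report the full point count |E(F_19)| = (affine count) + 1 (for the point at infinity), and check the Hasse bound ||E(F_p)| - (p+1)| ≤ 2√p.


Affine points = {(3, 5), (3, 14), (7, 7), (7, 12), (9, 2), (9, 17), (11, 2), (11, 17), (12, 9), (12, 10), (14, 1), (14, 18), (18, 2), (18, 17)}; affine count = 14; |E(F_19)| = 15.

Discriminant check: Δ ∝ 4a³ + 27b² = 4·3³ + 27·8² = 4·27 + 27·64 ≡ 12 (mod 19). Nonzero ⇒ E is nonsingular.
For each x ∈ F_19, compute rhs = x³ + 3·x + 8 mod 19, then count y ∈ F_19 with y² ≡ rhs.
  x = 0: rhs = 8, matching y values: none (0 points).
  x = 1: rhs = 12, matching y values: none (0 points).
  x = 2: rhs = 3, matching y values: none (0 points).
  x = 3: rhs = 6, matching y values: 5, 14 (2 points).
  x = 4: rhs = 8, matching y values: none (0 points).
  x = 5: rhs = 15, matching y values: none (0 points).
  x = 6: rhs = 14, matching y values: none (0 points).
  x = 7: rhs = 11, matching y values: 7, 12 (2 points).
  x = 8: rhs = 12, matching y values: none (0 points).
  x = 9: rhs = 4, matching y values: 2, 17 (2 points).
  x = 10: rhs = 12, matching y values: none (0 points).
  x = 11: rhs = 4, matching y values: 2, 17 (2 points).
  x = 12: rhs = 5, matching y values: 9, 10 (2 points).
  x = 13: rhs = 2, matching y values: none (0 points).
  x = 14: rhs = 1, matching y values: 1, 18 (2 points).
  x = 15: rhs = 8, matching y values: none (0 points).
  x = 16: rhs = 10, matching y values: none (0 points).
  x = 17: rhs = 13, matching y values: none (0 points).
  x = 18: rhs = 4, matching y values: 2, 17 (2 points).
Total affine count: 14.
Full point count |E(F_19)| = 14 + 1 = 15.
Hasse bound: |15 − (19+1)| = |-5| = 5 ≤ 2√19 ≈ 8.7178 ✓.


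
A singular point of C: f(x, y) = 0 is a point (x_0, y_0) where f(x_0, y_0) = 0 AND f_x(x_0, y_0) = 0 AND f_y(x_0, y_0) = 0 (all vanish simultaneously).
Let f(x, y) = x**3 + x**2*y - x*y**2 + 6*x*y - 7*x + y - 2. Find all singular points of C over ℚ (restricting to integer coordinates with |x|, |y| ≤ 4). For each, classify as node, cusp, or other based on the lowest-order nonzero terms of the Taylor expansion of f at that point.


Singular points: {(-1, 2)}; classification: node.

Compute partial derivatives:
  f_x = 3*x**2 + 2*x*y - y**2 + 6*y - 7.
  f_y = x**2 - 2*x*y + 6*x + 1.
Scan x_0 ∈ {−4, ..., 4}. For each x_0, f_y(x_0, y) is a polynomial in y; find its integer roots y ∈ {−4, ..., 4}, then test f_x and f at those candidates.
  x = -4: f_y(-4, y) = 8*y - 7; no integer root y with |y| ≤ 4.
  x = -3: f_y(-3, y) = 6*y - 8; no integer root y with |y| ≤ 4.
  x = -2: f_y(-2, y) = 4*y - 7; no integer root y with |y| ≤ 4.
  x = -1: f_y(-1, y) = 2*y - 4; vanishes at y ∈ {2}. (-1, 2): f_x = 0, f = 0 — SINGULAR.
  x = 0: f_y(0, y) = 1; no integer root y with |y| ≤ 4.
  x = 1: f_y(1, y) = 8 - 2*y; vanishes at y ∈ {4}. (1, 4): f_x = 12 ≠ 0.
  x = 2: f_y(2, y) = 17 - 4*y; no integer root y with |y| ≤ 4.
  x = 3: f_y(3, y) = 28 - 6*y; no integer root y with |y| ≤ 4.
  x = 4: f_y(4, y) = 41 - 8*y; no integer root y with |y| ≤ 4.
Only singular point on the grid: (-1, 2).
Classify: substitute x = -1 + u, y = 2 + v and expand: f = u**3 + u**2*v - u**2 - u*v**2 + v**2.
No constant or linear terms (consistent with a singular point). Quadratic part: -u**2 + v**2. Cubic part: u**3 + u**2*v - u*v**2.
The quadratic part v**2 - u**2 = (v − u)(v + u) splits into two distinct linear factors, so there are two distinct tangent lines y − 2 = ±(x − -1) — this is a node (ordinary double point).
Classification: node.


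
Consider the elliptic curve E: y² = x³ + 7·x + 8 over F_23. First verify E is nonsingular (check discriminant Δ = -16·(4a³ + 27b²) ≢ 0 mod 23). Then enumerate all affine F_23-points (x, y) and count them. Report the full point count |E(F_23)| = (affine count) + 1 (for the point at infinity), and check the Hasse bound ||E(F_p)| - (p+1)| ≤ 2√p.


Affine points = {(0, 10), (0, 13), (1, 4), (1, 19), (4, 10), (4, 13), (6, 6), (6, 17), (7, 3), (7, 20), (8, 1), (8, 22), (9, 8), (9, 15), (11, 6), (11, 17), (12, 7), (12, 16), (17, 7), (17, 16), (18, 3), (18, 20), (19, 10), (19, 13), (20, 11), (20, 12), (21, 3), (21, 20), (22, 0)}; affine count = 29; |E(F_23)| = 30.

Discriminant check: Δ ∝ 4a³ + 27b² = 4·7³ + 27·8² = 4·343 + 27·64 ≡ 18 (mod 23). Nonzero ⇒ E is nonsingular.
For each x ∈ F_23, compute rhs = x³ + 7·x + 8 mod 23, then count y ∈ F_23 with y² ≡ rhs.
  x = 0: rhs = 8, matching y values: 10, 13 (2 points).
  x = 1: rhs = 16, matching y values: 4, 19 (2 points).
  x = 2: rhs = 7, matching y values: none (0 points).
  x = 3: rhs = 10, matching y values: none (0 points).
  x = 4: rhs = 8, matching y values: 10, 13 (2 points).
  x = 5: rhs = 7, matching y values: none (0 points).
  x = 6: rhs = 13, matching y values: 6, 17 (2 points).
  x = 7: rhs = 9, matching y values: 3, 20 (2 points).
  x = 8: rhs = 1, matching y values: 1, 22 (2 points).
  x = 9: rhs = 18, matching y values: 8, 15 (2 points).
  x = 10: rhs = 20, matching y values: none (0 points).
  x = 11: rhs = 13, matching y values: 6, 17 (2 points).
  x = 12: rhs = 3, matching y values: 7, 16 (2 points).
  x = 13: rhs = 19, matching y values: none (0 points).
  x = 14: rhs = 21, matching y values: none (0 points).
  x = 15: rhs = 15, matching y values: none (0 points).
  x = 16: rhs = 7, matching y values: none (0 points).
  x = 17: rhs = 3, matching y values: 7, 16 (2 points).
  x = 18: rhs = 9, matching y values: 3, 20 (2 points).
  x = 19: rhs = 8, matching y values: 10, 13 (2 points).
  x = 20: rhs = 6, matching y values: 11, 12 (2 points).
  x = 21: rhs = 9, matching y values: 3, 20 (2 points).
  x = 22: rhs = 0, matching y values: 0 (1 points).
Total affine count: 29.
Full point count |E(F_23)| = 29 + 1 = 30.
Hasse bound: |30 − (23+1)| = |6| = 6 ≤ 2√23 ≈ 9.5917 ✓.


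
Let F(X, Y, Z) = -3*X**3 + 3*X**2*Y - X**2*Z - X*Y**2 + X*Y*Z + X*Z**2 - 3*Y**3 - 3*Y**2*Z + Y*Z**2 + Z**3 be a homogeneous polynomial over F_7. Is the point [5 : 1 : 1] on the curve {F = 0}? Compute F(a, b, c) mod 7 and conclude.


F(5,1,1) ≡ 5 (mod 7); P is NOT on the curve.

Evaluate F(5, 1, 1) term-by-term (mod 7).
  -3*X**3 ↦ -3·125·1·1 = -375
  3*X**2*Y ↦ 3·25·1·1 = 75
  -X**2*Z ↦ -1·25·1·1 = -25
  -X*Y**2 ↦ -1·5·1·1 = -5
  X*Y*Z ↦ 1·5·1·1 = 5
  X*Z**2 ↦ 1·5·1·1 = 5
  -3*Y**3 ↦ -3·1·1·1 = -3
  -3*Y**2*Z ↦ -3·1·1·1 = -3
  Y*Z**2 ↦ 1·1·1·1 = 1
  Z**3 ↦ 1·1·1·1 = 1
Sum: F(5, 1, 1) = (-375) + (75) + (-25) + (-5) + (5) + (5) + (-3) + (-3) + (1) + (1) = -324.
Reducing mod 7: -324 ≡ 5 (mod 7).
Since F(a, b, c) ≡ 5 ≠ 0 (mod 7), P does NOT lie on the curve.


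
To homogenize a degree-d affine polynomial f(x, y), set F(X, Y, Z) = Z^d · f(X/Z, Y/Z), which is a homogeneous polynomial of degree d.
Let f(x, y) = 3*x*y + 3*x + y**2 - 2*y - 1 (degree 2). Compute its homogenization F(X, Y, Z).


F(X, Y, Z) = 3*X*Y + 3*X*Z + Y**2 - 2*Y*Z - Z**2

deg(f) = 2.
Substitute x = X/Z, y = Y/Z into f, then multiply by Z^2.
  monomial 3·x^1·y^1 ↦ 3·X^1·Y^1·Z^0.
  monomial 3·x^1·y^0 ↦ 3·X^1·Y^0·Z^1.
  monomial 1·x^0·y^2 ↦ 1·X^0·Y^2·Z^0.
  monomial -2·x^0·y^1 ↦ -2·X^0·Y^1·Z^1.
  monomial -1·x^0·y^0 ↦ -1·X^0·Y^0·Z^2.
Collecting: F(X, Y, Z) = 3*X*Y + 3*X*Z + Y**2 - 2*Y*Z - Z**2.


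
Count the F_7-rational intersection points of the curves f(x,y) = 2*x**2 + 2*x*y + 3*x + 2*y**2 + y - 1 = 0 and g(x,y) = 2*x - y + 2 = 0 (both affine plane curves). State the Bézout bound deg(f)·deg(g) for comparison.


Common zeros: {(3, 1)}; count = 1; Bézout bound = 2.

deg(f) = 2, deg(g) = 1, so Bézout bound = 2.
Scan x ∈ F_7. For each x, list the y ∈ F_7 with f(x, y) ≡ 0 and those with g(x, y) ≡ 0 (mod 7); the common zeros in that column are the intersection.
  x = 0: f ≡ 0 at y ∈ {4, 6}; g ≡ 0 at y ∈ {2}; common: ∅.
  x = 1: f ≡ 0 at y ∈ ∅; g ≡ 0 at y ∈ {4}; common: ∅.
  x = 2: f ≡ 0 at y ∈ ∅; g ≡ 0 at y ∈ {6}; common: ∅.
  x = 3: f ≡ 0 at y ∈ {1, 6}; g ≡ 0 at y ∈ {1}; common: {1}.
  x = 4: f ≡ 0 at y ∈ ∅; g ≡ 0 at y ∈ {3}; common: ∅.
  x = 5: f ≡ 0 at y ∈ {1, 4}; g ≡ 0 at y ∈ {5}; common: ∅.
  x = 6: f ≡ 0 at y ∈ ∅; g ≡ 0 at y ∈ {0}; common: ∅.
Collecting: common zeros = {(3, 1)}, so the count is 1.
Comparison with the Bézout bound: 1 ≤ 2 = deg(f)·deg(g), as expected for curves with no common component (the affine F_7-count falls short of the bound because intersections may lie at infinity, over extension fields, or carry multiplicity).


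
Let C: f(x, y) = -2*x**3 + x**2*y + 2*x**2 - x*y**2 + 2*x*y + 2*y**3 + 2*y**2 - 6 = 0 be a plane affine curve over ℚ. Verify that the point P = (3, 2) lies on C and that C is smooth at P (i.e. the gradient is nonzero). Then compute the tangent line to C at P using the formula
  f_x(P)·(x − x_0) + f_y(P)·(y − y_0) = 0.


Tangent line at P: -30*x + 35*y + 20 = 0.

Step 1: f(3, 2) = 0, so P lies on C.
Step 2: partial derivatives
  f_x(x, y) = -6*x**2 + 2*x*y + 4*x - y**2 + 2*y, f_y(x, y) = x**2 - 2*x*y + 2*x + 6*y**2 + 4*y.
  f_x(P) = -30, f_y(P) = 35 (gradient nonzero, so P is smooth).
Step 3: tangent line at P: -30·(x − 3) + 35·(y − 2) = 0.
Expanding: -30*x + 35*y + 20 = 0.


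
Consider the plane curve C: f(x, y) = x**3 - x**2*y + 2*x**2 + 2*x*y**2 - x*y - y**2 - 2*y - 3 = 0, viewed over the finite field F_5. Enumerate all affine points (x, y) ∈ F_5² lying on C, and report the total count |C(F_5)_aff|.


Affine F_5-points: {(1, 0), (1, 4), (3, 3), (4, 3)}; count = 4.

For each of the 25 pairs (x, y) ∈ F_5², evaluate f(x, y) mod 5. Record the zeros.
  x = 0: [0↦2, 1↦4, 2↦4, 3↦2, 4↦3]  zeros at y ∈ ∅
  x = 1: [0↦0, 1↦2, 2↦1, 3↦2, 4↦0]  zeros at y ∈ {0, 4}
  x = 2: [0↦3, 1↦3, 2↦4, 3↦1, 4↦4]  zeros at y ∈ ∅
  x = 3: [0↦2, 1↦3, 2↦4, 3↦0, 4↦1]  zeros at y ∈ {3}
  x = 4: [0↦3, 1↦3, 2↦2, 3↦0, 4↦2]  zeros at y ∈ {3}
Collecting zeros: affine points = {(1, 0), (1, 4), (3, 3), (4, 3)}.
Total count |C(F_5)_aff| = 4.


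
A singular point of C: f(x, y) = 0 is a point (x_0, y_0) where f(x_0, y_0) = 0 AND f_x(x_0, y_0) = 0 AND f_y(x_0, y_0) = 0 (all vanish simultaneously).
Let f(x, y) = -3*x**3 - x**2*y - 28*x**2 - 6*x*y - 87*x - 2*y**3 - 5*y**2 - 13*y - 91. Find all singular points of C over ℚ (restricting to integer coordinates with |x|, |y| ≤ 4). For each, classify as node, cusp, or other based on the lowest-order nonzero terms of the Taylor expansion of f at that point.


Singular points: {(-3, -1)}; classification: cusp.

Compute partial derivatives:
  f_x = -9*x**2 - 2*x*y - 56*x - 6*y - 87.
  f_y = -x**2 - 6*x - 6*y**2 - 10*y - 13.
Scan x_0 ∈ {−4, ..., 4}. For each x_0, f_y(x_0, y) is a polynomial in y; find its integer roots y ∈ {−4, ..., 4}, then test f_x and f at those candidates.
  x = -4: f_y(-4, y) = -6*y**2 - 10*y - 5; no integer root y with |y| ≤ 4.
  x = -3: f_y(-3, y) = -6*y**2 - 10*y - 4; vanishes at y ∈ {-1}. (-3, -1): f_x = 0, f = 0 — SINGULAR.
  x = -2: f_y(-2, y) = -6*y**2 - 10*y - 5; no integer root y with |y| ≤ 4.
  x = -1: f_y(-1, y) = -6*y**2 - 10*y - 8; no integer root y with |y| ≤ 4.
  x = 0: f_y(0, y) = -6*y**2 - 10*y - 13; no integer root y with |y| ≤ 4.
  x = 1: f_y(1, y) = -6*y**2 - 10*y - 20; no integer root y with |y| ≤ 4.
  x = 2: f_y(2, y) = -6*y**2 - 10*y - 29; no integer root y with |y| ≤ 4.
  x = 3: f_y(3, y) = -6*y**2 - 10*y - 40; no integer root y with |y| ≤ 4.
  x = 4: f_y(4, y) = -6*y**2 - 10*y - 53; no integer root y with |y| ≤ 4.
Only singular point on the grid: (-3, -1).
Classify: substitute x = -3 + u, y = -1 + v and expand: f = -3*u**3 - u**2*v - 2*v**3 + v**2.
No constant or linear terms (consistent with a singular point). Quadratic part: v**2. Cubic part: -3*u**3 - u**2*v - 2*v**3.
The quadratic part v**2 is a perfect square, so there is a single (double) tangent line v = 0, i.e. y = -1. Restricting the cubic part to that line (v = 0) leaves -3*u**3 ≠ 0, so f is not divisible by v and the branch is v² ≈ 3*u**3 to lowest order — this is a cusp.
Classification: cusp.


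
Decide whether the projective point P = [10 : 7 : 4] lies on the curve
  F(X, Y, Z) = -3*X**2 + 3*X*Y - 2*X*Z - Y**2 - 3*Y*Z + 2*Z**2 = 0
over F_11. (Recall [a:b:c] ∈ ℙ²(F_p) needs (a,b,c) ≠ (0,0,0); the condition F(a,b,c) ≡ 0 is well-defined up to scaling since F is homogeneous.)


F(10,7,4) ≡ 4 (mod 11); P is NOT on the curve.

Evaluate F(10, 7, 4) term-by-term (mod 11).
  -3*X**2 ↦ -3·100·1·1 = -300
  3*X*Y ↦ 3·10·7·1 = 210
  -2*X*Z ↦ -2·10·1·4 = -80
  -Y**2 ↦ -1·1·49·1 = -49
  -3*Y*Z ↦ -3·1·7·4 = -84
  2*Z**2 ↦ 2·1·1·16 = 32
Sum: F(10, 7, 4) = (-300) + (210) + (-80) + (-49) + (-84) + (32) = -271.
Reducing mod 11: -271 ≡ 4 (mod 11).
Since F(a, b, c) ≡ 4 ≠ 0 (mod 11), P does NOT lie on the curve.


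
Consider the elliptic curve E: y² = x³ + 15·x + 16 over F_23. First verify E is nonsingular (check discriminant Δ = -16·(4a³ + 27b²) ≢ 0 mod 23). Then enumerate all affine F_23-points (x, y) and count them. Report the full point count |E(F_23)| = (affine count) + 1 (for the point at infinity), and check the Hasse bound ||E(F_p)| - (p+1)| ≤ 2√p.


Affine points = {(0, 4), (0, 19), (1, 3), (1, 20), (2, 10), (2, 13), (4, 5), (4, 18), (5, 3), (5, 20), (6, 0), (7, 2), (7, 21), (8, 2), (8, 21), (9, 11), (9, 12), (10, 4), (10, 19), (13, 4), (13, 19), (14, 7), (14, 16), (17, 3), (17, 20), (18, 0), (20, 6), (20, 17), (21, 1), (21, 22), (22, 0)}; affine count = 31; |E(F_23)| = 32.

Discriminant check: Δ ∝ 4a³ + 27b² = 4·15³ + 27·16² = 4·3375 + 27·256 ≡ 11 (mod 23). Nonzero ⇒ E is nonsingular.
For each x ∈ F_23, compute rhs = x³ + 15·x + 16 mod 23, then count y ∈ F_23 with y² ≡ rhs.
  x = 0: rhs = 16, matching y values: 4, 19 (2 points).
  x = 1: rhs = 9, matching y values: 3, 20 (2 points).
  x = 2: rhs = 8, matching y values: 10, 13 (2 points).
  x = 3: rhs = 19, matching y values: none (0 points).
  x = 4: rhs = 2, matching y values: 5, 18 (2 points).
  x = 5: rhs = 9, matching y values: 3, 20 (2 points).
  x = 6: rhs = 0, matching y values: 0 (1 points).
  x = 7: rhs = 4, matching y values: 2, 21 (2 points).
  x = 8: rhs = 4, matching y values: 2, 21 (2 points).
  x = 9: rhs = 6, matching y values: 11, 12 (2 points).
  x = 10: rhs = 16, matching y values: 4, 19 (2 points).
  x = 11: rhs = 17, matching y values: none (0 points).
  x = 12: rhs = 15, matching y values: none (0 points).
  x = 13: rhs = 16, matching y values: 4, 19 (2 points).
  x = 14: rhs = 3, matching y values: 7, 16 (2 points).
  x = 15: rhs = 5, matching y values: none (0 points).
  x = 16: rhs = 5, matching y values: none (0 points).
  x = 17: rhs = 9, matching y values: 3, 20 (2 points).
  x = 18: rhs = 0, matching y values: 0 (1 points).
  x = 19: rhs = 7, matching y values: none (0 points).
  x = 20: rhs = 13, matching y values: 6, 17 (2 points).
  x = 21: rhs = 1, matching y values: 1, 22 (2 points).
  x = 22: rhs = 0, matching y values: 0 (1 points).
Total affine count: 31.
Full point count |E(F_23)| = 31 + 1 = 32.
Hasse bound: |32 − (23+1)| = |8| = 8 ≤ 2√23 ≈ 9.5917 ✓.


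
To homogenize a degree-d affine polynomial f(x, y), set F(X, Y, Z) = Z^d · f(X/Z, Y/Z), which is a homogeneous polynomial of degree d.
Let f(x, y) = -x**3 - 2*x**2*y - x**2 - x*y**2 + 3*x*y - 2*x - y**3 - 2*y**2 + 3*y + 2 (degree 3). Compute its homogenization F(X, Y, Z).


F(X, Y, Z) = -X**3 - 2*X**2*Y - X**2*Z - X*Y**2 + 3*X*Y*Z - 2*X*Z**2 - Y**3 - 2*Y**2*Z + 3*Y*Z**2 + 2*Z**3

deg(f) = 3.
Substitute x = X/Z, y = Y/Z into f, then multiply by Z^3.
  monomial -1·x^3·y^0 ↦ -1·X^3·Y^0·Z^0.
  monomial -2·x^2·y^1 ↦ -2·X^2·Y^1·Z^0.
  monomial -1·x^2·y^0 ↦ -1·X^2·Y^0·Z^1.
  monomial -1·x^1·y^2 ↦ -1·X^1·Y^2·Z^0.
  monomial 3·x^1·y^1 ↦ 3·X^1·Y^1·Z^1.
  monomial -2·x^1·y^0 ↦ -2·X^1·Y^0·Z^2.
  monomial -1·x^0·y^3 ↦ -1·X^0·Y^3·Z^0.
  monomial -2·x^0·y^2 ↦ -2·X^0·Y^2·Z^1.
  monomial 3·x^0·y^1 ↦ 3·X^0·Y^1·Z^2.
  monomial 2·x^0·y^0 ↦ 2·X^0·Y^0·Z^3.
Collecting: F(X, Y, Z) = -X**3 - 2*X**2*Y - X**2*Z - X*Y**2 + 3*X*Y*Z - 2*X*Z**2 - Y**3 - 2*Y**2*Z + 3*Y*Z**2 + 2*Z**3.


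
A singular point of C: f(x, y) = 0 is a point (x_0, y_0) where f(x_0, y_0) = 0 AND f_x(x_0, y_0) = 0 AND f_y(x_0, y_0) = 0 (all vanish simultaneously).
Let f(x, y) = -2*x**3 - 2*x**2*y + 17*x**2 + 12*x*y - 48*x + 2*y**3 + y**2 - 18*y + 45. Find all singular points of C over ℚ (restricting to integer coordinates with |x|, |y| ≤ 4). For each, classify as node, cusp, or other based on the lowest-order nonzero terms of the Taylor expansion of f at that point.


Singular points: {(3, 0)}; classification: node.

Compute partial derivatives:
  f_x = -6*x**2 - 4*x*y + 34*x + 12*y - 48.
  f_y = -2*x**2 + 12*x + 6*y**2 + 2*y - 18.
Scan x_0 ∈ {−4, ..., 4}. For each x_0, f_y(x_0, y) is a polynomial in y; find its integer roots y ∈ {−4, ..., 4}, then test f_x and f at those candidates.
  x = -4: f_y(-4, y) = 6*y**2 + 2*y - 98; no integer root y with |y| ≤ 4.
  x = -3: f_y(-3, y) = 6*y**2 + 2*y - 72; no integer root y with |y| ≤ 4.
  x = -2: f_y(-2, y) = 6*y**2 + 2*y - 50; no integer root y with |y| ≤ 4.
  x = -1: f_y(-1, y) = 6*y**2 + 2*y - 32; no integer root y with |y| ≤ 4.
  x = 0: f_y(0, y) = 6*y**2 + 2*y - 18; no integer root y with |y| ≤ 4.
  x = 1: f_y(1, y) = 6*y**2 + 2*y - 8; vanishes at y ∈ {1}. (1, 1): f_x = -12 ≠ 0.
  x = 2: f_y(2, y) = 6*y**2 + 2*y - 2; no integer root y with |y| ≤ 4.
  x = 3: f_y(3, y) = 6*y**2 + 2*y; vanishes at y ∈ {0}. (3, 0): f_x = 0, f = 0 — SINGULAR.
  x = 4: f_y(4, y) = 6*y**2 + 2*y - 2; no integer root y with |y| ≤ 4.
Only singular point on the grid: (3, 0).
Classify: substitute x = 3 + u, y = 0 + v and expand: f = -2*u**3 - 2*u**2*v - u**2 + 2*v**3 + v**2.
No constant or linear terms (consistent with a singular point). Quadratic part: -u**2 + v**2. Cubic part: -2*u**3 - 2*u**2*v + 2*v**3.
The quadratic part v**2 - u**2 = (v − u)(v + u) splits into two distinct linear factors, so there are two distinct tangent lines y − 0 = ±(x − 3) — this is a node (ordinary double point).
Classification: node.


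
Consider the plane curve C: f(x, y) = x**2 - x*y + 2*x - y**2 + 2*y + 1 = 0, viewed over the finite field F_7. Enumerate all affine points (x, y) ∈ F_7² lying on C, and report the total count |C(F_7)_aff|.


Affine F_7-points: {(0, 4), (0, 5), (2, 3), (2, 4), (3, 1), (3, 5), (6, 0), (6, 3)}; count = 8.

For each of the 49 pairs (x, y) ∈ F_7², evaluate f(x, y) mod 7. Record the zeros.
  x = 0: [0↦1, 1↦2, 2↦1, 3↦5, 4↦0, 5↦0, 6↦5]  zeros at y ∈ {4, 5}
  x = 1: [0↦4, 1↦4, 2↦2, 3↦5, 4↦6, 5↦5, 6↦2]  zeros at y ∈ ∅
  x = 2: [0↦2, 1↦1, 2↦5, 3↦0, 4↦0, 5↦5, 6↦1]  zeros at y ∈ {3, 4}
  x = 3: [0↦2, 1↦0, 2↦3, 3↦4, 4↦3, 5↦0, 6↦2]  zeros at y ∈ {1, 5}
  x = 4: [0↦4, 1↦1, 2↦3, 3↦3, 4↦1, 5↦4, 6↦5]  zeros at y ∈ ∅
  x = 5: [0↦1, 1↦4, 2↦5, 3↦4, 4↦1, 5↦3, 6↦3]  zeros at y ∈ ∅
  x = 6: [0↦0, 1↦2, 2↦2, 3↦0, 4↦3, 5↦4, 6↦3]  zeros at y ∈ {0, 3}
Collecting zeros: affine points = {(0, 4), (0, 5), (2, 3), (2, 4), (3, 1), (3, 5), (6, 0), (6, 3)}.
Total count |C(F_7)_aff| = 8.


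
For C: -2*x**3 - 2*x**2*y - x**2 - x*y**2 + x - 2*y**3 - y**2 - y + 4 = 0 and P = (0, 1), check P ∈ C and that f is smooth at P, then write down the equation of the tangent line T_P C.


Tangent line at P: 9 - 9*y = 0.

Step 1: f(0, 1) = 0, so P lies on C.
Step 2: partial derivatives
  f_x(x, y) = -6*x**2 - 4*x*y - 2*x - y**2 + 1, f_y(x, y) = -2*x**2 - 2*x*y - 6*y**2 - 2*y - 1.
  f_x(P) = 0, f_y(P) = -9 (gradient nonzero, so P is smooth).
Step 3: tangent line at P: 0·(x − 0) + -9·(y − 1) = 0.
Expanding: 9 - 9*y = 0.


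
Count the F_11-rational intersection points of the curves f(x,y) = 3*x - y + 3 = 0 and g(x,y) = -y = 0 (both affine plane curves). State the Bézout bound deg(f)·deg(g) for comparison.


Common zeros: {(10, 0)}; count = 1; Bézout bound = 1.

deg(f) = 1, deg(g) = 1, so Bézout bound = 1.
Scan x ∈ F_11. For each x, list the y ∈ F_11 with f(x, y) ≡ 0 and those with g(x, y) ≡ 0 (mod 11); the common zeros in that column are the intersection.
  x = 0: f ≡ 0 at y ∈ {3}; g ≡ 0 at y ∈ {0}; common: ∅.
  x = 1: f ≡ 0 at y ∈ {6}; g ≡ 0 at y ∈ {0}; common: ∅.
  x = 2: f ≡ 0 at y ∈ {9}; g ≡ 0 at y ∈ {0}; common: ∅.
  x = 3: f ≡ 0 at y ∈ {1}; g ≡ 0 at y ∈ {0}; common: ∅.
  x = 4: f ≡ 0 at y ∈ {4}; g ≡ 0 at y ∈ {0}; common: ∅.
  x = 5: f ≡ 0 at y ∈ {7}; g ≡ 0 at y ∈ {0}; common: ∅.
  x = 6: f ≡ 0 at y ∈ {10}; g ≡ 0 at y ∈ {0}; common: ∅.
  x = 7: f ≡ 0 at y ∈ {2}; g ≡ 0 at y ∈ {0}; common: ∅.
  x = 8: f ≡ 0 at y ∈ {5}; g ≡ 0 at y ∈ {0}; common: ∅.
  x = 9: f ≡ 0 at y ∈ {8}; g ≡ 0 at y ∈ {0}; common: ∅.
  x = 10: f ≡ 0 at y ∈ {0}; g ≡ 0 at y ∈ {0}; common: {0}.
Collecting: common zeros = {(10, 0)}, so the count is 1.
Comparison with the Bézout bound: 1 ≤ 1 = deg(f)·deg(g), as expected for curves with no common component (the bound is attained).


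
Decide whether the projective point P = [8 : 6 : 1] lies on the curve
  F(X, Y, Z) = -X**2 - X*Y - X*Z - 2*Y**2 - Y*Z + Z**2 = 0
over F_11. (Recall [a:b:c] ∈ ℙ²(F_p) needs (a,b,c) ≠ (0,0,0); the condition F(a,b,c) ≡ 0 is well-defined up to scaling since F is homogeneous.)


F(8,6,1) ≡ 1 (mod 11); P is NOT on the curve.

Evaluate F(8, 6, 1) term-by-term (mod 11).
  -X**2 ↦ -1·64·1·1 = -64
  -X*Y ↦ -1·8·6·1 = -48
  -X*Z ↦ -1·8·1·1 = -8
  -2*Y**2 ↦ -2·1·36·1 = -72
  -Y*Z ↦ -1·1·6·1 = -6
  Z**2 ↦ 1·1·1·1 = 1
Sum: F(8, 6, 1) = (-64) + (-48) + (-8) + (-72) + (-6) + (1) = -197.
Reducing mod 11: -197 ≡ 1 (mod 11).
Since F(a, b, c) ≡ 1 ≠ 0 (mod 11), P does NOT lie on the curve.
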